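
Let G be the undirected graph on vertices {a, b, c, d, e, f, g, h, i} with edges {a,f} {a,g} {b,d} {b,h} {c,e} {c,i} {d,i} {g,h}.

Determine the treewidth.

A width-1 tree decomposition is:
Bags: B1 = {c, e}  B2 = {c, i}  B3 = {d, i}  B4 = {b, d}  B5 = {b, h}  B6 = {g, h}  B7 = {a, g}  B8 = {a, f}
Tree: B1–B2, B2–B3, B3–B4, B4–B5, B5–B6, B6–B7, B7–B8
The largest bag has 2 vertices, giving width 1; this decomposition certifies tw(G) ≤ 1. G has an edge, so its treewidth is at least 1. Combining the bounds, tw(G) = 1.

1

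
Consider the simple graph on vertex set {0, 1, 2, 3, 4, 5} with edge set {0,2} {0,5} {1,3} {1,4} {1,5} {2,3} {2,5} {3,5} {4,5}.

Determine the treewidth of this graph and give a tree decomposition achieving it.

Treewidth 2.
Bags: B1 = {0, 2, 5}  B2 = {2, 3, 5}  B3 = {1, 3, 5}  B4 = {1, 4, 5}
Tree: B1–B2, B2–B3, B3–B4

Each bag holds 3 vertices, so the decomposition has width 2, which upper-bounds the treewidth. On the other hand G contains the 3-clique {0, 2, 5}. A clique must lie in a single bag of any decomposition, so no decomposition can have width below 2. The upper and lower bounds meet at 2, so that is the treewidth.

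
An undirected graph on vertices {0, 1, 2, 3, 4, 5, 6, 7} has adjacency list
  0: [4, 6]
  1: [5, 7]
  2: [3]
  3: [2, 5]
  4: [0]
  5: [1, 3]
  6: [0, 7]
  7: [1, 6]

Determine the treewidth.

1

A width-1 tree decomposition is:
Bags: B1 = {0, 4}  B2 = {0, 6}  B3 = {6, 7}  B4 = {1, 7}  B5 = {1, 5}  B6 = {3, 5}  B7 = {2, 3}
Tree: B1–B2, B2–B3, B3–B4, B4–B5, B5–B6, B6–B7
The largest bag has 2 vertices, giving width 1; this decomposition certifies tw(G) ≤ 1. Since G has at least one edge (e.g. 4–0), it is not an edgeless graph, so tw(G) ≥ 1. Hence tw(G) = 1 exactly.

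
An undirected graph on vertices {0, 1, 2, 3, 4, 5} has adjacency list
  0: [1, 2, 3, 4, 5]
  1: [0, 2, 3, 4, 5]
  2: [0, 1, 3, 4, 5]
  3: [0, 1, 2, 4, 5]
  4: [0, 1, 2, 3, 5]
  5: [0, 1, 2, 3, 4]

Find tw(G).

A width-5 tree decomposition is:
Bags: B1 = {0, 1, 2, 3, 4, 5}
Tree: (single bag)
With just one bag of size 6, the width is 6 − 1 = 5, so tw(G) ≤ 5. For the lower bound, the 6 vertices {0, 1, 2, 3, 4, 5} are pairwise adjacent, and any tree decomposition puts a clique entirely inside one bag — forcing width ≥ 5. Therefore the treewidth is 5.

5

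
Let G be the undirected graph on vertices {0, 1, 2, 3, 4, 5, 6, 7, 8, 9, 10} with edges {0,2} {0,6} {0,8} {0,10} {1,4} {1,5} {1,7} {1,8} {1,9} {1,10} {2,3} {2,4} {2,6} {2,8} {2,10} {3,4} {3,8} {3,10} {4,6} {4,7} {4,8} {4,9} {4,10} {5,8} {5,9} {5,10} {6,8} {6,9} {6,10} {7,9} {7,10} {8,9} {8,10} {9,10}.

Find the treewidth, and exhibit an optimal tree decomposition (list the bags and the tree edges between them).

The largest bag has 5 vertices, giving width 4; this decomposition certifies tw(G) ≤ 4. For the lower bound, the 5 vertices {0, 2, 6, 8, 10} are pairwise adjacent, and any tree decomposition puts a clique entirely inside one bag — forcing width ≥ 4. The upper and lower bounds meet at 4, so that is the treewidth.

Treewidth 4.
One such decomposition:
Bags: B1 = {4, 6, 8, 9, 10}  B2 = {1, 4, 8, 9, 10}  B3 = {1, 4, 7, 9, 10}  B4 = {2, 4, 6, 8, 10}  B5 = {0, 2, 6, 8, 10}  B6 = {2, 3, 4, 8, 10}  B7 = {1, 5, 8, 9, 10}
Tree: B1–B2, B2–B3, B1–B4, B4–B5, B4–B6, B2–B7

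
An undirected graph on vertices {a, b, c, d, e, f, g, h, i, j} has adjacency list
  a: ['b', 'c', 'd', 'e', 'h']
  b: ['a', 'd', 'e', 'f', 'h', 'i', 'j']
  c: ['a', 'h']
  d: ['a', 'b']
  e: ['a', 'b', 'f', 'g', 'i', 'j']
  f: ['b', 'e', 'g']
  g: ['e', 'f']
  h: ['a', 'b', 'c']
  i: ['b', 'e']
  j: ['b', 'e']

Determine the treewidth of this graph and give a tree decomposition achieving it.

The largest bag has 3 vertices, giving width 2; this decomposition certifies tw(G) ≤ 2. Conversely, {e, f, g} is a clique of size 3, and the vertices of any clique must share a bag in every tree decomposition; so some bag has ≥ 3 vertices and tw(G) ≥ 2. The upper and lower bounds meet at 2, so that is the treewidth.

Treewidth 2.
Bags: B1 = {a, b, e}  B2 = {a, b, h}  B3 = {a, c, h}  B4 = {a, b, d}  B5 = {b, e, i}  B6 = {b, e, f}  B7 = {e, f, g}  B8 = {b, e, j}
Tree: B1–B2, B2–B3, B2–B4, B1–B5, B1–B6, B6–B7, B6–B8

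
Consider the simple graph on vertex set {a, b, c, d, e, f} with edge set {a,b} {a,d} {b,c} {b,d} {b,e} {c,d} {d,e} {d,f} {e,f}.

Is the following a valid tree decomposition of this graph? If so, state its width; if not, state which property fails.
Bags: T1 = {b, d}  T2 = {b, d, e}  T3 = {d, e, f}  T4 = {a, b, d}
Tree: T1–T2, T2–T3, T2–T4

No — vertex c appears in no bag.

A tree decomposition must satisfy three properties: every vertex lies in some bag; for every edge, both endpoints lie together in some bag; and for every vertex, the bags containing it form a connected subtree. Here vertex c appears in no bag, so the decomposition is invalid.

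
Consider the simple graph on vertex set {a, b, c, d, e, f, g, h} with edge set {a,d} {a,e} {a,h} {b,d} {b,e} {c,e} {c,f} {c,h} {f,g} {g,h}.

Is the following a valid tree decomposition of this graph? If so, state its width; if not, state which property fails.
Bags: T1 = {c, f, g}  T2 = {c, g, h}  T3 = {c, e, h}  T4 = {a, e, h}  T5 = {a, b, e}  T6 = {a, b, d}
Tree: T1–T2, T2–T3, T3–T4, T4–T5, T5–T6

Every vertex of G appears in some bag (union = {a, b, c, d, e, f, g, h}); every edge is covered by a bag; and for each vertex v the set of bags containing v is connected in the bag tree. The decomposition is therefore valid. The largest bag has 3 vertices, so the width is 2.

Yes; width 2.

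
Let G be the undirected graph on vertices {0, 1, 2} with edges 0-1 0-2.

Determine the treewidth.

1

A width-1 tree decomposition is:
Bags: B1 = {0, 1}  B2 = {0, 2}
Tree: B1–B2
The largest bag has 2 vertices, giving width 1; this decomposition certifies tw(G) ≤ 1. Any graph with an edge has treewidth ≥ 1, and G has the edge 1–0. Therefore the treewidth is 1.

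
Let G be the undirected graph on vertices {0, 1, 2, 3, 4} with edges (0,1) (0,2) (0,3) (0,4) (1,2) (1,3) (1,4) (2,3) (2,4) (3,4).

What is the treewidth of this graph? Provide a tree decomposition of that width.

Treewidth 4.
Bags: B1 = {0, 1, 2, 3, 4}
Tree: (single bag)

With just one bag of size 5, the width is 5 − 1 = 4, so tw(G) ≤ 4. For the lower bound, the 5 vertices {0, 1, 2, 3, 4} are pairwise adjacent, and any tree decomposition puts a clique entirely inside one bag — forcing width ≥ 4. Therefore the treewidth is 4.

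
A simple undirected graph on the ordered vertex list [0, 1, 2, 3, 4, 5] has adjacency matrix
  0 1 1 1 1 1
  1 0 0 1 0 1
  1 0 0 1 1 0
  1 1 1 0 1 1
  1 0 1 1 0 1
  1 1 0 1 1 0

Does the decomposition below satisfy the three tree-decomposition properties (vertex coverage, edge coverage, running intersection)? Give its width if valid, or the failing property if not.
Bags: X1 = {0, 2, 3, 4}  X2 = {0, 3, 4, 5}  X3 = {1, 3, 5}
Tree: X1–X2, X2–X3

A tree decomposition must satisfy three properties: every vertex lies in some bag; for every edge, both endpoints lie together in some bag; and for every vertex, the bags containing it form a connected subtree. Here edge (0,1) lies in no bag, so the decomposition is invalid.

No — edge (0,1) lies in no bag.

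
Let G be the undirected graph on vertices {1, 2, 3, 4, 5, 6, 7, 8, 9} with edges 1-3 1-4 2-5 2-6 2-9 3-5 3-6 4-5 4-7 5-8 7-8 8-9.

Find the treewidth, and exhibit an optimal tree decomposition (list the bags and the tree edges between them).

Every bag has size at most 4, so the width is 4 − 1 = 3 and tw(G) ≤ 3. For the lower bound: the 4 vertex sets {1,3,6}, {2}, {5}, {4,7,8,9} are disjoint, each induces a connected subgraph, and every pair is joined by at least one edge of G. Contracting each set to a single vertex therefore yields K_{4} as a minor, and since treewidth is minor-monotone, tw(G) ≥ tw(K_{4}) = 3. The upper and lower bounds meet at 3, so that is the treewidth.

Treewidth 3.
One such decomposition:
Bags: B1 = {1, 2, 3, 6}  B2 = {1, 2, 3, 5}  B3 = {1, 2, 4, 5}  B4 = {2, 4, 5, 9}  B5 = {4, 5, 8, 9}  B6 = {4, 7, 8, 9}
Tree: B1–B2, B2–B3, B3–B4, B4–B5, B5–B6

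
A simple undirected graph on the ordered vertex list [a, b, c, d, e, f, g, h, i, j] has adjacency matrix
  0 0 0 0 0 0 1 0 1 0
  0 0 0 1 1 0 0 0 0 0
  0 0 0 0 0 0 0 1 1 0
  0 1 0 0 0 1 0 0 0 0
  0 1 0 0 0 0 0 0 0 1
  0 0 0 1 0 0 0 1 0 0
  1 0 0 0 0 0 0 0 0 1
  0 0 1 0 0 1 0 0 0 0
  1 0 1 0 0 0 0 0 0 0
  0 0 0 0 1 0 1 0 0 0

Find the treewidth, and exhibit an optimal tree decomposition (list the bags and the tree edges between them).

Treewidth 2.
One optimal decomposition is:
Bags: B1 = {a, c, i}  B2 = {a, c, g}  B3 = {c, g, j}  B4 = {c, e, j}  B5 = {b, c, e}  B6 = {b, c, d}  B7 = {c, d, f}  B8 = {c, f, h}
Tree: B1–B2, B2–B3, B3–B4, B4–B5, B5–B6, B6–B7, B7–B8

The largest bag has 3 vertices, giving width 2; this decomposition certifies tw(G) ≤ 2. For the lower bound, G contains the cycle c–i–a–g–j–e–b–d–f–h–c, so G is not a forest; only forests have treewidth ≤ 1, hence tw(G) ≥ 2. The upper and lower bounds meet at 2, so that is the treewidth.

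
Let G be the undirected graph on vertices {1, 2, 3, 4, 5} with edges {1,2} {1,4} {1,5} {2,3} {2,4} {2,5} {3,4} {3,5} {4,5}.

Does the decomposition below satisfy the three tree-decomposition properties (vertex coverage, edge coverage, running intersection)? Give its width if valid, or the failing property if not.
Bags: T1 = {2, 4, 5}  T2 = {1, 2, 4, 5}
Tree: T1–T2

No — vertex 3 appears in no bag.

A tree decomposition must satisfy three properties: every vertex lies in some bag; for every edge, both endpoints lie together in some bag; and for every vertex, the bags containing it form a connected subtree. Here vertex 3 appears in no bag, so the decomposition is invalid.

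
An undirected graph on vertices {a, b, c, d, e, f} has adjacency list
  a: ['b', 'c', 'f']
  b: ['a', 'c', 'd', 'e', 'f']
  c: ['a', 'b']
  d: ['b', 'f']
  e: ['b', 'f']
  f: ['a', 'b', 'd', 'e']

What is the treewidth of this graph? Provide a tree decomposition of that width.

The largest bag has 3 vertices, giving width 2; this decomposition certifies tw(G) ≤ 2. On the other hand G contains the 3-clique {a, b, c}. A clique must lie in a single bag of any decomposition, so no decomposition can have width below 2. Hence tw(G) = 2 exactly.

Treewidth 2.
One such decomposition:
Bags: B1 = {a, b, f}  B2 = {b, e, f}  B3 = {b, d, f}  B4 = {a, b, c}
Tree: B1–B2, B2–B3, B1–B4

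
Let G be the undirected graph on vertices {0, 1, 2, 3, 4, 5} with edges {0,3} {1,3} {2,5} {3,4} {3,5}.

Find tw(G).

1

A width-1 tree decomposition is:
Bags: B1 = {0, 3}  B2 = {3, 4}  B3 = {3, 5}  B4 = {1, 3}  B5 = {2, 5}
Tree: B1–B2, B2–B3, B3–B4, B3–B5
Each bag holds 2 vertices, so the decomposition has width 1, which upper-bounds the treewidth. Since G has at least one edge (e.g. 3–0), it is not an edgeless graph, so tw(G) ≥ 1. Combining the bounds, tw(G) = 1.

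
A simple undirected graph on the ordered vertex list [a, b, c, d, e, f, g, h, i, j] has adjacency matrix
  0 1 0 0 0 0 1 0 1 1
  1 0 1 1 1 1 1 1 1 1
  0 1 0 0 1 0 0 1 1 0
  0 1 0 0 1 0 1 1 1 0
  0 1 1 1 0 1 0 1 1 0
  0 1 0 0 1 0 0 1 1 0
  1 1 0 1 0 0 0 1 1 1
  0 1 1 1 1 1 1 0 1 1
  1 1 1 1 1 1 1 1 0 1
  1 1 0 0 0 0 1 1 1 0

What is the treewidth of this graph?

4

A width-4 tree decomposition is:
Bags: B1 = {b, d, e, h, i}  B2 = {b, c, e, h, i}  B3 = {b, d, g, h, i}  B4 = {b, e, f, h, i}  B5 = {b, g, h, i, j}  B6 = {a, b, g, i, j}
Tree: B1–B2, B1–B3, B1–B4, B3–B5, B5–B6
Each bag holds 5 vertices, so the decomposition has width 4, which upper-bounds the treewidth. On the other hand G contains the 5-clique {b, d, g, h, i}. A clique must lie in a single bag of any decomposition, so no decomposition can have width below 4. The upper and lower bounds meet at 4, so that is the treewidth.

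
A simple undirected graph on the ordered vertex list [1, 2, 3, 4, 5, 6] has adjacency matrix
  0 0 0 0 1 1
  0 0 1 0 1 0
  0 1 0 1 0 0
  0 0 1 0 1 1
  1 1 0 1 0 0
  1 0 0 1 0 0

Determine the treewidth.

2

A width-2 tree decomposition is:
Bags: B1 = {2, 3, 5}  B2 = {3, 4, 5}  B3 = {1, 4, 5}  B4 = {1, 4, 6}
Tree: B1–B2, B2–B3, B3–B4
Each bag holds 3 vertices, so the decomposition has width 2, which upper-bounds the treewidth. For the lower bound, G contains the cycle 2–3–4–5–2, so G is not a forest; only forests have treewidth ≤ 1, hence tw(G) ≥ 2. The upper and lower bounds meet at 2, so that is the treewidth.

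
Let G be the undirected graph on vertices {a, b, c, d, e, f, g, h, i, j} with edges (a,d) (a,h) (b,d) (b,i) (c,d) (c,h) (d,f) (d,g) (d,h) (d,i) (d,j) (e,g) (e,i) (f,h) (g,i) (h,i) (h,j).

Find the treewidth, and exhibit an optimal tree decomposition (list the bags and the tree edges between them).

Each bag holds 3 vertices, so the decomposition has width 2, which upper-bounds the treewidth. On the other hand G contains the 3-clique {d, g, i}. A clique must lie in a single bag of any decomposition, so no decomposition can have width below 2. Therefore the treewidth is 2.

Treewidth 2.
Bags: B1 = {c, d, h}  B2 = {d, h, j}  B3 = {d, h, i}  B4 = {d, g, i}  B5 = {a, d, h}  B6 = {d, f, h}  B7 = {e, g, i}  B8 = {b, d, i}
Tree: B1–B2, B1–B3, B3–B4, B3–B5, B5–B6, B4–B7, B4–B8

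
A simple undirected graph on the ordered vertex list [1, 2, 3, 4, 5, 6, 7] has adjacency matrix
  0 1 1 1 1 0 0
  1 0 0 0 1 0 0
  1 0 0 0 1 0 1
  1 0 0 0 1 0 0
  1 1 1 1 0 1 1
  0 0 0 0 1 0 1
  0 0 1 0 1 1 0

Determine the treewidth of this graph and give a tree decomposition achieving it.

The largest bag has 3 vertices, giving width 2; this decomposition certifies tw(G) ≤ 2. On the other hand G contains the 3-clique {1, 2, 5}. A clique must lie in a single bag of any decomposition, so no decomposition can have width below 2. Combining the bounds, tw(G) = 2.

Treewidth 2.
Bags: B1 = {3, 5, 7}  B2 = {1, 3, 5}  B3 = {1, 2, 5}  B4 = {1, 4, 5}  B5 = {5, 6, 7}
Tree: B1–B2, B2–B3, B3–B4, B1–B5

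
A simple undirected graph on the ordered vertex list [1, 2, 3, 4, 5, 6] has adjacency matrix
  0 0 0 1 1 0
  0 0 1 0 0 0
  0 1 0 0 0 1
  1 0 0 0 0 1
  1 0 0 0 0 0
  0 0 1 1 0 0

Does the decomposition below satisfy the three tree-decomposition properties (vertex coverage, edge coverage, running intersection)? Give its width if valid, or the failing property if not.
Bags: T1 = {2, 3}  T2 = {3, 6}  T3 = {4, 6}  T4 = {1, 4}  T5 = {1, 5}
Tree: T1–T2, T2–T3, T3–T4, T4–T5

Yes; width 1.

Vertex coverage: the bags together contain {1, 2, 3, 4, 5, 6}, the full vertex set. Edge coverage: each edge of G has both endpoints in at least one bag. Running intersection: for every vertex, the bags containing it form a connected subtree. All three properties hold, so this is a valid tree decomposition of width max|bag| − 1 = 1, and hence tw(G) ≤ 1.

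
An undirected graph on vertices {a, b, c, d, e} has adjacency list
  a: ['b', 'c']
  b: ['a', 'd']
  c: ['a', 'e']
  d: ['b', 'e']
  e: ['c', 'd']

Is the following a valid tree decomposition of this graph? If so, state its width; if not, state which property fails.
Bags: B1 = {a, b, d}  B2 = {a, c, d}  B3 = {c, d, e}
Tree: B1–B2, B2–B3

Yes; width 2.

Checking the three conditions: (i) the bags cover all of {a, b, c, d, e}; (ii) for each edge, some bag contains both endpoints; (iii) the bags containing any fixed vertex form a subtree. All hold, so the decomposition is valid with width 3 − 1 = 2.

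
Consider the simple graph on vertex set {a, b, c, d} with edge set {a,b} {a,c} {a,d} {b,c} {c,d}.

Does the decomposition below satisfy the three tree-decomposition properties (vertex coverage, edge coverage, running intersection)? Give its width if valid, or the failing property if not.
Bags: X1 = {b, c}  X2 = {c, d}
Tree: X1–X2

A tree decomposition must satisfy three properties: every vertex lies in some bag; for every edge, both endpoints lie together in some bag; and for every vertex, the bags containing it form a connected subtree. Here vertex a appears in no bag, so the decomposition is invalid.

No — vertex a appears in no bag.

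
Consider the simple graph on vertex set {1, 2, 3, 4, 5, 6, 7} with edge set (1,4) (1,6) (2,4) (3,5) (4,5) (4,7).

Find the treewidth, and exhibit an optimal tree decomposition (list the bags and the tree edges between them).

Treewidth 1.
One such decomposition:
Bags: B1 = {4, 5}  B2 = {1, 4}  B3 = {4, 7}  B4 = {3, 5}  B5 = {2, 4}  B6 = {1, 6}
Tree: B1–B2, B2–B3, B1–B4, B3–B5, B2–B6

The largest bag has 2 vertices, giving width 1; this decomposition certifies tw(G) ≤ 1. G has an edge, so its treewidth is at least 1. Hence tw(G) = 1 exactly.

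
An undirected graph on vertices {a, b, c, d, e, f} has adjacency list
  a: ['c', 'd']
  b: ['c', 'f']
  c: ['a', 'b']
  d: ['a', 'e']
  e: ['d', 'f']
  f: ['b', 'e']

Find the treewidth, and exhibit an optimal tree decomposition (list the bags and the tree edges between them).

The largest bag has 3 vertices, giving width 2; this decomposition certifies tw(G) ≤ 2. Since f–b–c–a–d–e–f is a cycle in G, G is not acyclic. Forests are exactly the graphs of treewidth ≤ 1, so tw(G) ≥ 2. The upper and lower bounds meet at 2, so that is the treewidth.

Treewidth 2.
One optimal decomposition is:
Bags: B1 = {b, c, f}  B2 = {a, c, f}  B3 = {a, d, f}  B4 = {d, e, f}
Tree: B1–B2, B2–B3, B3–B4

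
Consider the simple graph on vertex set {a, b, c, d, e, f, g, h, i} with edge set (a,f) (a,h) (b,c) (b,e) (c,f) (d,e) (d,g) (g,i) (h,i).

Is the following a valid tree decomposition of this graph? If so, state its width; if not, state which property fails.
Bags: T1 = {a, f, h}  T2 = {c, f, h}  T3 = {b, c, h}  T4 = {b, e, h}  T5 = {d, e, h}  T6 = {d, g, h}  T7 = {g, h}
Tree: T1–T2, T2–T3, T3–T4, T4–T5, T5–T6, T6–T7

No — vertex i appears in no bag.

A tree decomposition must satisfy three properties: every vertex lies in some bag; for every edge, both endpoints lie together in some bag; and for every vertex, the bags containing it form a connected subtree. Here vertex i appears in no bag, so the decomposition is invalid.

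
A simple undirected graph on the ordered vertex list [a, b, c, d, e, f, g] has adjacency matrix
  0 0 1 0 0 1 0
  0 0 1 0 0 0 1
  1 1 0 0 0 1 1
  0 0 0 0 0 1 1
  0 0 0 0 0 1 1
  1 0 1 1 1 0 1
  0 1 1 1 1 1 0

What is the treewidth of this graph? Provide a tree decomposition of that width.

The largest bag has 3 vertices, giving width 2; this decomposition certifies tw(G) ≤ 2. For the lower bound, the 3 vertices {d, f, g} are pairwise adjacent, and any tree decomposition puts a clique entirely inside one bag — forcing width ≥ 2. The upper and lower bounds meet at 2, so that is the treewidth.

Treewidth 2.
Bags: B1 = {e, f, g}  B2 = {c, f, g}  B3 = {d, f, g}  B4 = {b, c, g}  B5 = {a, c, f}
Tree: B1–B2, B2–B3, B2–B4, B2–B5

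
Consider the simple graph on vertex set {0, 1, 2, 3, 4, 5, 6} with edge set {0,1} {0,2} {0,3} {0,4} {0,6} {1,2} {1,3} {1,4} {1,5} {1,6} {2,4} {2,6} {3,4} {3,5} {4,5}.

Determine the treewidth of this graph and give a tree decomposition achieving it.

Treewidth 3.
Bags: B1 = {0, 1, 2, 6}  B2 = {0, 1, 2, 4}  B3 = {0, 1, 3, 4}  B4 = {1, 3, 4, 5}
Tree: B1–B2, B2–B3, B3–B4

The largest bag has 4 vertices, giving width 3; this decomposition certifies tw(G) ≤ 3. Conversely, {0, 1, 2, 4} is a clique of size 4, and the vertices of any clique must share a bag in every tree decomposition; so some bag has ≥ 4 vertices and tw(G) ≥ 3. The upper and lower bounds meet at 3, so that is the treewidth.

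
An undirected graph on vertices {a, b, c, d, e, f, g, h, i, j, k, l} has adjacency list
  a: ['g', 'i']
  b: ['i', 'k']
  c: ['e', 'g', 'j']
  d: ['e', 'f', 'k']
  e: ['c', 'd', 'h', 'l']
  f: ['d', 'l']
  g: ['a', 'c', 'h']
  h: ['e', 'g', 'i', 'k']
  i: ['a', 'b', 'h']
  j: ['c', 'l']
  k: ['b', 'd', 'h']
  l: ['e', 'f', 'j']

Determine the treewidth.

3

A width-3 tree decomposition is:
Bags: B1 = {a, b, g, i}  B2 = {b, g, h, i}  B3 = {b, g, h, k}  B4 = {c, g, h, k}  B5 = {c, e, h, k}  B6 = {c, d, e, k}  B7 = {c, d, e, j}  B8 = {d, e, j, l}  B9 = {d, f, j, l}
Tree: B1–B2, B2–B3, B3–B4, B4–B5, B5–B6, B6–B7, B7–B8, B8–B9
Every bag has size at most 4, so the width is 4 − 1 = 3 and tw(G) ≤ 3. For the lower bound: the 4 vertex sets {a,b,i}, {g}, {h}, {c,d,e,k} are disjoint, each induces a connected subgraph, and every pair is joined by at least one edge of G. Contracting each set to a single vertex therefore yields K_{4} as a minor, and since treewidth is minor-monotone, tw(G) ≥ tw(K_{4}) = 3. The upper and lower bounds meet at 3, so that is the treewidth.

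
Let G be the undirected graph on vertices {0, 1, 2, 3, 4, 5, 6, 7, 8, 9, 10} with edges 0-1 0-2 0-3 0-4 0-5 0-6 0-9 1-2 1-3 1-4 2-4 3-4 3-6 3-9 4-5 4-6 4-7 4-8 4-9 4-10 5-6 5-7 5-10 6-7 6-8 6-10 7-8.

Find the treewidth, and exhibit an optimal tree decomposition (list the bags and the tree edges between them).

Treewidth 3.
Bags: B1 = {0, 3, 4, 6}  B2 = {0, 4, 5, 6}  B3 = {0, 1, 3, 4}  B4 = {4, 5, 6, 7}  B5 = {0, 1, 2, 4}  B6 = {4, 6, 7, 8}  B7 = {4, 5, 6, 10}  B8 = {0, 3, 4, 9}
Tree: B1–B2, B1–B3, B2–B4, B3–B5, B4–B6, B4–B7, B1–B8

Every bag has size at most 4, so the width is 4 − 1 = 3 and tw(G) ≤ 3. Conversely, {0, 1, 2, 4} is a clique of size 4, and the vertices of any clique must share a bag in every tree decomposition; so some bag has ≥ 4 vertices and tw(G) ≥ 3. The upper and lower bounds meet at 3, so that is the treewidth.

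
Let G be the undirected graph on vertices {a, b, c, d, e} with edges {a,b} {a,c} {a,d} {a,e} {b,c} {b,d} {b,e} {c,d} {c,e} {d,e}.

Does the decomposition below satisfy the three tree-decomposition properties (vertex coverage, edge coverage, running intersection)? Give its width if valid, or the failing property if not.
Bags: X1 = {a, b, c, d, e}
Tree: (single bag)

Yes; width 4.

Every vertex of G appears in some bag (union = {a, b, c, d, e}); every edge is covered by a bag; and for each vertex v the set of bags containing v is connected in the bag tree. The decomposition is therefore valid. The largest bag has 5 vertices, so the width is 4.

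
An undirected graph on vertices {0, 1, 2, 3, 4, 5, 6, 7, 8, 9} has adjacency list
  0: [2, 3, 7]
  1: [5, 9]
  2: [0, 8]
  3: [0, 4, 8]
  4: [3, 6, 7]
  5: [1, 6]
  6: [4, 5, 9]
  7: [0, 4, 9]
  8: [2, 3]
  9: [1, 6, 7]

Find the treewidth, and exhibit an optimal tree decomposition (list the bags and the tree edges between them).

Each bag holds 3 vertices, so the decomposition has width 2, which upper-bounds the treewidth. For the lower bound, G contains the cycle 5–1–9–6–5, so G is not a forest; only forests have treewidth ≤ 1, hence tw(G) ≥ 2. The upper and lower bounds meet at 2, so that is the treewidth.

Treewidth 2.
Bags: B1 = {1, 5, 6}  B2 = {1, 6, 9}  B3 = {4, 6, 9}  B4 = {4, 7, 9}  B5 = {3, 4, 7}  B6 = {0, 3, 7}  B7 = {0, 3, 8}  B8 = {0, 2, 8}
Tree: B1–B2, B2–B3, B3–B4, B4–B5, B5–B6, B6–B7, B7–B8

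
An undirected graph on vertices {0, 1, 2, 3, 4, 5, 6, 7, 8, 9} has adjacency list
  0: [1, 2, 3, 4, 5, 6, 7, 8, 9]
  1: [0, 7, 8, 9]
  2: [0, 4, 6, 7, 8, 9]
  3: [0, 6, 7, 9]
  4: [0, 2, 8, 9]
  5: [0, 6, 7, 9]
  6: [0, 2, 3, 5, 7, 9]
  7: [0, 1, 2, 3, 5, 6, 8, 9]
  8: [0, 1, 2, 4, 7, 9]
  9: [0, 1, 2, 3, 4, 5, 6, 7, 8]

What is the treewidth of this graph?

A width-4 tree decomposition is:
Bags: B1 = {0, 2, 6, 7, 9}  B2 = {0, 2, 7, 8, 9}  B3 = {0, 5, 6, 7, 9}  B4 = {0, 3, 6, 7, 9}  B5 = {0, 2, 4, 8, 9}  B6 = {0, 1, 7, 8, 9}
Tree: B1–B2, B1–B3, B1–B4, B2–B5, B2–B6
The largest bag has 5 vertices, giving width 4; this decomposition certifies tw(G) ≤ 4. For the lower bound, the 5 vertices {0, 2, 4, 8, 9} are pairwise adjacent, and any tree decomposition puts a clique entirely inside one bag — forcing width ≥ 4. Hence tw(G) = 4 exactly.

4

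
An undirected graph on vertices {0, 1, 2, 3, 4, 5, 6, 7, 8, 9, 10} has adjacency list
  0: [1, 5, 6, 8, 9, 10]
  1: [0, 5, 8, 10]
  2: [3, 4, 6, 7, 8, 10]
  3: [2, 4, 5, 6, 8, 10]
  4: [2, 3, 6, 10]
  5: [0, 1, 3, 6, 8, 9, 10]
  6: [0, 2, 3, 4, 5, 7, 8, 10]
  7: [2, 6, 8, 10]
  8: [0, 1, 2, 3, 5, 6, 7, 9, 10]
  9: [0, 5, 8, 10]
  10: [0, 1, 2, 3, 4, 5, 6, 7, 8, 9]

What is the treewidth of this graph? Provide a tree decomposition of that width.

Treewidth 4.
One optimal decomposition is:
Bags: B1 = {0, 5, 8, 9, 10}  B2 = {0, 1, 5, 8, 10}  B3 = {0, 5, 6, 8, 10}  B4 = {3, 5, 6, 8, 10}  B5 = {2, 3, 6, 8, 10}  B6 = {2, 3, 4, 6, 10}  B7 = {2, 6, 7, 8, 10}
Tree: B1–B2, B1–B3, B3–B4, B4–B5, B5–B6, B5–B7

Each bag holds 5 vertices, so the decomposition has width 4, which upper-bounds the treewidth. For the lower bound, the 5 vertices {2, 3, 6, 8, 10} are pairwise adjacent, and any tree decomposition puts a clique entirely inside one bag — forcing width ≥ 4. Therefore the treewidth is 4.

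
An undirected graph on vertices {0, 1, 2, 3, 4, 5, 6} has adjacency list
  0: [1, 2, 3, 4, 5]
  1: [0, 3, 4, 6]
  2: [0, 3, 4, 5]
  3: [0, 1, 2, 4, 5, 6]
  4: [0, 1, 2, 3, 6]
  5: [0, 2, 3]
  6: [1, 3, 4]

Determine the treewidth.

3

A width-3 tree decomposition is:
Bags: B1 = {0, 1, 3, 4}  B2 = {1, 3, 4, 6}  B3 = {0, 2, 3, 4}  B4 = {0, 2, 3, 5}
Tree: B1–B2, B1–B3, B3–B4
Every bag has size at most 4, so the width is 4 − 1 = 3 and tw(G) ≤ 3. Conversely, {0, 1, 3, 4} is a clique of size 4, and the vertices of any clique must share a bag in every tree decomposition; so some bag has ≥ 4 vertices and tw(G) ≥ 3. Therefore the treewidth is 3.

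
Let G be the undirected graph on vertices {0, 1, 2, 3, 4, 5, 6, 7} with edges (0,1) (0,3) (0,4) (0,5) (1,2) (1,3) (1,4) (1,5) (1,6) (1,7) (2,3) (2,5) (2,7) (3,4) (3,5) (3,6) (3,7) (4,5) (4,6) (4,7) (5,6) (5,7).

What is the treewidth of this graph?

A width-4 tree decomposition is:
Bags: B1 = {0, 1, 3, 4, 5}  B2 = {1, 3, 4, 5, 6}  B3 = {1, 3, 4, 5, 7}  B4 = {1, 2, 3, 5, 7}
Tree: B1–B2, B1–B3, B3–B4
The largest bag has 5 vertices, giving width 4; this decomposition certifies tw(G) ≤ 4. Conversely, {1, 2, 3, 5, 7} is a clique of size 5, and the vertices of any clique must share a bag in every tree decomposition; so some bag has ≥ 5 vertices and tw(G) ≥ 4. Combining the bounds, tw(G) = 4.

4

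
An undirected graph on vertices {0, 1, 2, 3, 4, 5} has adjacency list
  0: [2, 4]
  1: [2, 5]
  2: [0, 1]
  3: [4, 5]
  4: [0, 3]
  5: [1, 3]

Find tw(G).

2

A width-2 tree decomposition is:
Bags: B1 = {0, 2, 4}  B2 = {1, 2, 4}  B3 = {1, 4, 5}  B4 = {3, 4, 5}
Tree: B1–B2, B2–B3, B3–B4
Every bag has size at most 3, so the width is 3 − 1 = 2 and tw(G) ≤ 2. For the lower bound, G contains the cycle 4–0–2–1–5–3–4, so G is not a forest; only forests have treewidth ≤ 1, hence tw(G) ≥ 2. Therefore the treewidth is 2.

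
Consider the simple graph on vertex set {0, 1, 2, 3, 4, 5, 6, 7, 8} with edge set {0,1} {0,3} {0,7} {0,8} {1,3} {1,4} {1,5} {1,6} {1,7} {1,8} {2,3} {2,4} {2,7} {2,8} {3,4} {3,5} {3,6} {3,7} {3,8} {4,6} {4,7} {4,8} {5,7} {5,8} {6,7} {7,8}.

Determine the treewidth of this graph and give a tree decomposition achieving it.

Each bag holds 5 vertices, so the decomposition has width 4, which upper-bounds the treewidth. On the other hand G contains the 5-clique {0, 1, 3, 7, 8}. A clique must lie in a single bag of any decomposition, so no decomposition can have width below 4. Therefore the treewidth is 4.

Treewidth 4.
One optimal decomposition is:
Bags: B1 = {1, 3, 4, 7, 8}  B2 = {1, 3, 5, 7, 8}  B3 = {1, 3, 4, 6, 7}  B4 = {2, 3, 4, 7, 8}  B5 = {0, 1, 3, 7, 8}
Tree: B1–B2, B1–B3, B1–B4, B2–B5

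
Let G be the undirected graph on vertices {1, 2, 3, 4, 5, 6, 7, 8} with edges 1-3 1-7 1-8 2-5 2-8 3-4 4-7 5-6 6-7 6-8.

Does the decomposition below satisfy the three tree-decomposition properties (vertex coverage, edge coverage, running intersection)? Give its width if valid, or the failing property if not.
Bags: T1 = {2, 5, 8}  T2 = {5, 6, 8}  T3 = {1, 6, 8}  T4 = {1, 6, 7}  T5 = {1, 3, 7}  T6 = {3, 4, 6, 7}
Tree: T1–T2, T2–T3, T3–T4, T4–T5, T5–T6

No — bags containing vertex 6 are not connected in the tree.

A tree decomposition must satisfy three properties: every vertex lies in some bag; for every edge, both endpoints lie together in some bag; and for every vertex, the bags containing it form a connected subtree. Here bags containing vertex 6 are not connected in the tree, so the decomposition is invalid.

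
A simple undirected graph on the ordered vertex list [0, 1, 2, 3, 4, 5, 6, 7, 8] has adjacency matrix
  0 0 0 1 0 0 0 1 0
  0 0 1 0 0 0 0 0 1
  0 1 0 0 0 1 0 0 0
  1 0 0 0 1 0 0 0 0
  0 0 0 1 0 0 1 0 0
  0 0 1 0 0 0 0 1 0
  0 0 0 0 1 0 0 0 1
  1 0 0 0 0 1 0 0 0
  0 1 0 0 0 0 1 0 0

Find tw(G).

2

A width-2 tree decomposition is:
Bags: B1 = {4, 6, 8}  B2 = {3, 4, 8}  B3 = {0, 3, 8}  B4 = {0, 7, 8}  B5 = {5, 7, 8}  B6 = {2, 5, 8}  B7 = {1, 2, 8}
Tree: B1–B2, B2–B3, B3–B4, B4–B5, B5–B6, B6–B7
Each bag holds 3 vertices, so the decomposition has width 2, which upper-bounds the treewidth. Since 8–6–4–3–0–7–5–2–1–8 is a cycle in G, G is not acyclic. Forests are exactly the graphs of treewidth ≤ 1, so tw(G) ≥ 2. Hence tw(G) = 2 exactly.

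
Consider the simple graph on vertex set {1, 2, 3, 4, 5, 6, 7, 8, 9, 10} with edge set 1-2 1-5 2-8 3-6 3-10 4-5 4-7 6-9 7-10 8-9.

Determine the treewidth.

2

A width-2 tree decomposition is:
Bags: B1 = {1, 2, 5}  B2 = {2, 5, 8}  B3 = {5, 8, 9}  B4 = {5, 6, 9}  B5 = {3, 5, 6}  B6 = {3, 5, 10}  B7 = {5, 7, 10}  B8 = {4, 5, 7}
Tree: B1–B2, B2–B3, B3–B4, B4–B5, B5–B6, B6–B7, B7–B8
The largest bag has 3 vertices, giving width 2; this decomposition certifies tw(G) ≤ 2. Since 5–1–2–8–9–6–3–10–7–4–5 is a cycle in G, G is not acyclic. Forests are exactly the graphs of treewidth ≤ 1, so tw(G) ≥ 2. The upper and lower bounds meet at 2, so that is the treewidth.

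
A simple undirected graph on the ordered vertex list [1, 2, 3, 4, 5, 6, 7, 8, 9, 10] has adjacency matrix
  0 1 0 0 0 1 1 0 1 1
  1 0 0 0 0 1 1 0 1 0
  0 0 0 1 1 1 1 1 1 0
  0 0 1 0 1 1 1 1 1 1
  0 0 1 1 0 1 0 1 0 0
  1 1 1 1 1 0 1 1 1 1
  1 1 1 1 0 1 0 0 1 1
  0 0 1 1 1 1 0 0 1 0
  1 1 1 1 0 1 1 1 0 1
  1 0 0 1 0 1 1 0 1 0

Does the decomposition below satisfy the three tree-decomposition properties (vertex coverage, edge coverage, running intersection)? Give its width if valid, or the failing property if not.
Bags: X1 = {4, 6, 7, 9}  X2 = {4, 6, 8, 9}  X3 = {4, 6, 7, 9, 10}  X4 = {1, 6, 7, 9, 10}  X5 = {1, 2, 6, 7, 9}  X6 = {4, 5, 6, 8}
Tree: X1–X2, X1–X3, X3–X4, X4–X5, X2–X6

No — vertex 3 appears in no bag.

A tree decomposition must satisfy three properties: every vertex lies in some bag; for every edge, both endpoints lie together in some bag; and for every vertex, the bags containing it form a connected subtree. Here vertex 3 appears in no bag, so the decomposition is invalid.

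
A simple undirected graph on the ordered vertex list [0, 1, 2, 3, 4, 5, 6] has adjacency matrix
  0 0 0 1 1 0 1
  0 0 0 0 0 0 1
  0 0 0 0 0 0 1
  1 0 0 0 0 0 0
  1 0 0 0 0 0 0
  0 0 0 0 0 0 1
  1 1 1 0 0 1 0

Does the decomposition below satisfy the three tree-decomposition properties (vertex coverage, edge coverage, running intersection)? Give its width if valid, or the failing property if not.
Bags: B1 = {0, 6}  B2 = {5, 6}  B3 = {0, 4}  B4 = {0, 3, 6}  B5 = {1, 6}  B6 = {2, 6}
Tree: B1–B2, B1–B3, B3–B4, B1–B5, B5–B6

A tree decomposition must satisfy three properties: every vertex lies in some bag; for every edge, both endpoints lie together in some bag; and for every vertex, the bags containing it form a connected subtree. Here bags containing vertex 6 are not connected in the tree, so the decomposition is invalid.

No — bags containing vertex 6 are not connected in the tree.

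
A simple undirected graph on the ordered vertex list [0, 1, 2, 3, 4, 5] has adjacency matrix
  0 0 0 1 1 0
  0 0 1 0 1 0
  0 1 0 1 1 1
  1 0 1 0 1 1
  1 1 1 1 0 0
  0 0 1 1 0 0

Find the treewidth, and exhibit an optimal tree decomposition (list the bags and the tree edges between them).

The largest bag has 3 vertices, giving width 2; this decomposition certifies tw(G) ≤ 2. Conversely, {0, 3, 4} is a clique of size 3, and the vertices of any clique must share a bag in every tree decomposition; so some bag has ≥ 3 vertices and tw(G) ≥ 2. Therefore the treewidth is 2.

Treewidth 2.
One optimal decomposition is:
Bags: B1 = {2, 3, 4}  B2 = {0, 3, 4}  B3 = {1, 2, 4}  B4 = {2, 3, 5}
Tree: B1–B2, B1–B3, B1–B4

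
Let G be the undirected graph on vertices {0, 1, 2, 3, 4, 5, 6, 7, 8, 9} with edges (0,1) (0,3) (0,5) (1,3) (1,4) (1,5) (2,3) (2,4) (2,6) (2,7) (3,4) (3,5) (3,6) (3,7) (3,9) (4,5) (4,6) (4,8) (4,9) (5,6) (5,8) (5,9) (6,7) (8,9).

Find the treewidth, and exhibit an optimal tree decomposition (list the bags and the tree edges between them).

Treewidth 3.
One such decomposition:
Bags: B1 = {1, 3, 4, 5}  B2 = {3, 4, 5, 9}  B3 = {3, 4, 5, 6}  B4 = {2, 3, 4, 6}  B5 = {0, 1, 3, 5}  B6 = {4, 5, 8, 9}  B7 = {2, 3, 6, 7}
Tree: B1–B2, B2–B3, B3–B4, B1–B5, B2–B6, B4–B7

The largest bag has 4 vertices, giving width 3; this decomposition certifies tw(G) ≤ 3. Conversely, {4, 5, 8, 9} is a clique of size 4, and the vertices of any clique must share a bag in every tree decomposition; so some bag has ≥ 4 vertices and tw(G) ≥ 3. The upper and lower bounds meet at 3, so that is the treewidth.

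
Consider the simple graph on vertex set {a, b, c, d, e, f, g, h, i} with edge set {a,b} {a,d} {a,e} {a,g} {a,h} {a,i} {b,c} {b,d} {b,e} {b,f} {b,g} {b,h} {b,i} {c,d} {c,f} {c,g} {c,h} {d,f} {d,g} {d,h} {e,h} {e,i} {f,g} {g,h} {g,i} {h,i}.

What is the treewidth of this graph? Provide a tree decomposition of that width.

Treewidth 4.
One such decomposition:
Bags: B1 = {b, c, d, g, h}  B2 = {b, c, d, f, g}  B3 = {a, b, d, g, h}  B4 = {a, b, g, h, i}  B5 = {a, b, e, h, i}
Tree: B1–B2, B1–B3, B3–B4, B4–B5

Every bag has size at most 5, so the width is 5 − 1 = 4 and tw(G) ≤ 4. For the lower bound, the 5 vertices {b, c, d, g, h} are pairwise adjacent, and any tree decomposition puts a clique entirely inside one bag — forcing width ≥ 4. The upper and lower bounds meet at 4, so that is the treewidth.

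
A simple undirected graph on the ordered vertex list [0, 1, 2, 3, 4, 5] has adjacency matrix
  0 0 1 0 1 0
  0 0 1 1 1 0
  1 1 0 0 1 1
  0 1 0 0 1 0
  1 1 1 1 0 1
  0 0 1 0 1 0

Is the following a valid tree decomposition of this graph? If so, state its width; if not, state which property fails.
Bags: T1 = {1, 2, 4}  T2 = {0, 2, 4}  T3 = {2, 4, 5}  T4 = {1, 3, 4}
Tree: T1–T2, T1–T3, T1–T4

Vertex coverage: the bags together contain {0, 1, 2, 3, 4, 5}, the full vertex set. Edge coverage: each edge of G has both endpoints in at least one bag. Running intersection: for every vertex, the bags containing it form a connected subtree. All three properties hold, so this is a valid tree decomposition of width max|bag| − 1 = 2, and hence tw(G) ≤ 2.

Yes; width 2.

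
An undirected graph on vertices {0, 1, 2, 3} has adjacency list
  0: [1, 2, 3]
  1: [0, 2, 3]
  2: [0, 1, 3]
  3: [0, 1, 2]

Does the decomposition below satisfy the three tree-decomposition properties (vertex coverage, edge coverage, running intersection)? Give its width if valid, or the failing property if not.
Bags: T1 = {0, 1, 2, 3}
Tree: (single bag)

Vertex coverage: the bags together contain {0, 1, 2, 3}, the full vertex set. Edge coverage: each edge of G has both endpoints in at least one bag. Running intersection: for every vertex, the bags containing it form a connected subtree. All three properties hold, so this is a valid tree decomposition of width max|bag| − 1 = 3, and hence tw(G) ≤ 3.

Yes; width 3.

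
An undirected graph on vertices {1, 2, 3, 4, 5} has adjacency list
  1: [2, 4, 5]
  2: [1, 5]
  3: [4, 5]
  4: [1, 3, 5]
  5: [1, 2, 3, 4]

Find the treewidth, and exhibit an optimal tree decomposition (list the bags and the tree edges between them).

Each bag holds 3 vertices, so the decomposition has width 2, which upper-bounds the treewidth. For the lower bound, the 3 vertices {1, 2, 5} are pairwise adjacent, and any tree decomposition puts a clique entirely inside one bag — forcing width ≥ 2. Hence tw(G) = 2 exactly.

Treewidth 2.
One such decomposition:
Bags: B1 = {1, 2, 5}  B2 = {1, 4, 5}  B3 = {3, 4, 5}
Tree: B1–B2, B2–B3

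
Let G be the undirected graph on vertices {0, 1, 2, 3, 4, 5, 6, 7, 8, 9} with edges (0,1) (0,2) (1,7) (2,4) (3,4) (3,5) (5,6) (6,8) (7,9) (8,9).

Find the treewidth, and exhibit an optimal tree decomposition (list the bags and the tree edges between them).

Each bag holds 3 vertices, so the decomposition has width 2, which upper-bounds the treewidth. For the lower bound, G contains the cycle 8–6–5–3–4–2–0–1–7–9–8, so G is not a forest; only forests have treewidth ≤ 1, hence tw(G) ≥ 2. Hence tw(G) = 2 exactly.

Treewidth 2.
One such decomposition:
Bags: B1 = {5, 6, 8}  B2 = {3, 5, 8}  B3 = {3, 4, 8}  B4 = {2, 4, 8}  B5 = {0, 2, 8}  B6 = {0, 1, 8}  B7 = {1, 7, 8}  B8 = {7, 8, 9}
Tree: B1–B2, B2–B3, B3–B4, B4–B5, B5–B6, B6–B7, B7–B8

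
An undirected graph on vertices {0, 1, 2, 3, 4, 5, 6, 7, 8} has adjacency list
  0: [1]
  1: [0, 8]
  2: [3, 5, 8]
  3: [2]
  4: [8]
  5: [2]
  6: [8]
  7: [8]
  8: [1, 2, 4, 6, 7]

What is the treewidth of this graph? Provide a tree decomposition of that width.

Treewidth 1.
One such decomposition:
Bags: B1 = {2, 8}  B2 = {7, 8}  B3 = {1, 8}  B4 = {6, 8}  B5 = {0, 1}  B6 = {2, 5}  B7 = {4, 8}  B8 = {2, 3}
Tree: B1–B2, B1–B3, B2–B4, B3–B5, B1–B6, B1–B7, B6–B8

Every bag has size at most 2, so the width is 2 − 1 = 1 and tw(G) ≤ 1. G has an edge, so its treewidth is at least 1. Hence tw(G) = 1 exactly.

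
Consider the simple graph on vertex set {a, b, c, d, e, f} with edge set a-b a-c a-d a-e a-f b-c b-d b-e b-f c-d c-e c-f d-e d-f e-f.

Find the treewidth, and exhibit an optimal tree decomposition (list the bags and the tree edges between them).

Treewidth 5.
Bags: B1 = {a, b, c, d, e, f}
Tree: (single bag)

A single bag containing all 6 vertices is trivially a valid decomposition of width 5. Conversely, {a, b, c, d, e, f} is a clique of size 6, and the vertices of any clique must share a bag in every tree decomposition; so some bag has ≥ 6 vertices and tw(G) ≥ 5. The upper and lower bounds meet at 5, so that is the treewidth.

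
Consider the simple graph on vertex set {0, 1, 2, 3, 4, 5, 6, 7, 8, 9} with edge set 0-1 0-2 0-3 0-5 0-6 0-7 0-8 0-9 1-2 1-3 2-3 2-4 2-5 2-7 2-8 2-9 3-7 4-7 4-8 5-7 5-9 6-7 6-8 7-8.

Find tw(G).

3

A width-3 tree decomposition is:
Bags: B1 = {0, 2, 5, 9}  B2 = {0, 2, 5, 7}  B3 = {0, 2, 3, 7}  B4 = {0, 1, 2, 3}  B5 = {0, 2, 7, 8}  B6 = {0, 6, 7, 8}  B7 = {2, 4, 7, 8}
Tree: B1–B2, B2–B3, B3–B4, B3–B5, B5–B6, B5–B7
Every bag has size at most 4, so the width is 4 − 1 = 3 and tw(G) ≤ 3. On the other hand G contains the 4-clique {0, 1, 2, 3}. A clique must lie in a single bag of any decomposition, so no decomposition can have width below 3. Combining the bounds, tw(G) = 3.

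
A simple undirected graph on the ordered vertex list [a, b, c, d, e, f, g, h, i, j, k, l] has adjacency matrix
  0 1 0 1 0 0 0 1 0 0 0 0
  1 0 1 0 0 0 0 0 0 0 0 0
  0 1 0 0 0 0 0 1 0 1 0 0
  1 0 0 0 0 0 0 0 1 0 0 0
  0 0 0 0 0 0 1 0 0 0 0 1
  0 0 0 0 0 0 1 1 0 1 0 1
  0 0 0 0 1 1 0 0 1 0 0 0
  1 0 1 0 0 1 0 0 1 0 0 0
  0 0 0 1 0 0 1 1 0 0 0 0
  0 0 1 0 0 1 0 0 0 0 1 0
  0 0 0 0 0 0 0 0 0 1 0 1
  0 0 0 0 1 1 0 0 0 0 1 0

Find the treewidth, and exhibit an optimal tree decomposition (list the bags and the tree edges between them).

Treewidth 3.
One such decomposition:
Bags: B1 = {e, j, k, l}  B2 = {e, f, j, l}  B3 = {e, f, g, j}  B4 = {c, f, g, j}  B5 = {c, f, g, h}  B6 = {c, g, h, i}  B7 = {b, c, h, i}  B8 = {a, b, h, i}  B9 = {a, b, d, i}
Tree: B1–B2, B2–B3, B3–B4, B4–B5, B5–B6, B6–B7, B7–B8, B8–B9

The largest bag has 4 vertices, giving width 3; this decomposition certifies tw(G) ≤ 3. For the lower bound: the 4 vertex sets {e,k,l}, {j}, {f}, {c,g,h,i} are disjoint, each induces a connected subgraph, and every pair is joined by at least one edge of G. Contracting each set to a single vertex therefore yields K_{4} as a minor, and since treewidth is minor-monotone, tw(G) ≥ tw(K_{4}) = 3. Hence tw(G) = 3 exactly.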